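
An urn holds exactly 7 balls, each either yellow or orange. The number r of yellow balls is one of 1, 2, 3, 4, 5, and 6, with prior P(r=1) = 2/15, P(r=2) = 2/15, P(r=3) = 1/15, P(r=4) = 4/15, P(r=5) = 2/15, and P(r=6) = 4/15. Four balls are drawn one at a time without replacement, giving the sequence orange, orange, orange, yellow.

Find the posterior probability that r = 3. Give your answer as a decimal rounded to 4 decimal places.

0.1111

For each hypothesis, P(data | H) works out to: P(data | r = 1) = (6/7)(5/6)(4/5)(1/4) = 1/7; P(data | r = 2) = (5/7)(4/6)(3/5)(2/4) = 1/7; P(data | r = 3) = (4/7)(3/6)(2/5)(3/4) = 3/35; P(data | r = 4) = (3/7)(2/6)(1/5)(4/4) = 1/35; P(data | r = 5) = (2/7)(1/6)(0/5) = 0; P(data | r = 6) = (1/7)(0/6) = 0.
Weighting by the prior gives 2/15 · 1/7 = 2/105, 2/15 · 1/7 = 2/105, 1/15 · 3/35 = 1/175, 4/15 · 1/35 = 4/525, 2/15 · 0 = 0, 4/15 · 0 = 0; summing to 9/175.
So P(r = 3 | data) = (1/175) / (9/175) = 1/9.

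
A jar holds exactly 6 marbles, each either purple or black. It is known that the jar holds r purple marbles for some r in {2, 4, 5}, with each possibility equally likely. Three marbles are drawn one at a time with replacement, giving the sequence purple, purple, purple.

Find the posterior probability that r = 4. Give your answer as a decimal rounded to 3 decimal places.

0.325

Compute the likelihood of the observed sequence for each case: P(data | r = 2) = (2/6)(2/6)(2/6) = 1/27; P(data | r = 4) = (4/6)(4/6)(4/6) = 8/27; P(data | r = 5) = (5/6)(5/6)(5/6) = 125/216.
The prior-weighted likelihoods are 1/3 · 1/27 = 1/81, 1/3 · 8/27 = 8/81, 1/3 · 125/216 = 125/648; these sum to 197/648.
Hence P(r = 4 | data) = (8/81) / (197/648) = 64/197.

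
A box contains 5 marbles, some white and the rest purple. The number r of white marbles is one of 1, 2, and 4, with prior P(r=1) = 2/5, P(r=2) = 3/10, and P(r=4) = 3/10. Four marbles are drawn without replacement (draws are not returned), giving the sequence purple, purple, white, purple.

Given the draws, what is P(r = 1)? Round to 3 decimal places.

Under each hypothesis, the probability of the observed sequence is: P(data | r = 1) = (4/5)(3/4)(1/3)(2/2) = 1/5; P(data | r = 2) = (3/5)(2/4)(2/3)(1/2) = 1/10; P(data | r = 4) = (1/5)(0/4) = 0.
Weighting by the prior gives 2/5 · 1/5 = 2/25, 3/10 · 1/10 = 3/100, 3/10 · 0 = 0; these sum to 11/100.
By Bayes' rule, P(r = 1 | data) = (2/25) / (11/100) = 8/11.

0.727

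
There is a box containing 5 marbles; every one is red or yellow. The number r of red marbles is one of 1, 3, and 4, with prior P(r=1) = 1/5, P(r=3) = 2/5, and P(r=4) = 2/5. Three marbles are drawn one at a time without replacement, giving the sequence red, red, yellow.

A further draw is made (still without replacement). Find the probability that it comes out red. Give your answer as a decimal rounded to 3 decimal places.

The likelihood of the observed sequence under each hypothesis: P(data | r = 1) = (1/5)(0/4) = 0; P(data | r = 3) = (3/5)(2/4)(2/3) = 1/5; P(data | r = 4) = (4/5)(3/4)(1/3) = 1/5.
Multiplying each by its prior: 1/5 · 0 = 0, 2/5 · 1/5 = 2/25, 2/5 · 1/5 = 2/25; summing to 4/25.
The posterior is then P(r = 1 | data) = 0, P(r = 3 | data) = 1/2, P(r = 4 | data) = 1/2.
Averaging over the posterior, P(red next | data) = (1/2)(1/2) + (1)(1/2) = 3/4.

0.750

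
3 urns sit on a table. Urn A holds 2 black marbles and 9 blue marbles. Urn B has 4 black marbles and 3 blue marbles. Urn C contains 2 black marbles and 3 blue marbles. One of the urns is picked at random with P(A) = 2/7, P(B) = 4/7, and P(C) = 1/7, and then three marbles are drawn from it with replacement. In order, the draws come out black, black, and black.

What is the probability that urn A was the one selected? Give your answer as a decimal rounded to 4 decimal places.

Under each hypothesis, the probability of the observed sequence is: P(data | urn A) = (2/11)(2/11)(2/11) = 0.0060105; P(data | urn B) = (4/7)(4/7)(4/7) = 0.18659; P(data | urn C) = (2/5)(2/5)(2/5) = 0.064.
Weighting by the prior gives 2/7 · 0.0060105 = 0.0017173, 4/7 · 0.18659 = 0.10662, 1/7 · 0.064 = 0.0091429; summing to 0.11748.
By Bayes' rule, P(urn A | data) = (0.0017173) / (0.11748) = 0.014617.

0.0146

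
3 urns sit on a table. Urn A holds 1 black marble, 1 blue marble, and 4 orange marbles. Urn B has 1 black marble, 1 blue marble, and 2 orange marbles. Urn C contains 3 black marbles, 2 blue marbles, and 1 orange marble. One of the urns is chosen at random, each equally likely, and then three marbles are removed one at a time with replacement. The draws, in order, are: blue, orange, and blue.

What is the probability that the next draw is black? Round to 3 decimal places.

For each hypothesis, P(data | H) works out to: P(data | urn A) = (1/6)(4/6)(1/6) = 0.018519; P(data | urn B) = (1/4)(2/4)(1/4) = 0.03125; P(data | urn C) = (2/6)(1/6)(2/6) = 0.018519.
Multiplying each by its prior: 1/3 · 0.018519 = 0.0061728, 1/3 · 0.03125 = 0.010417, 1/3 · 0.018519 = 0.0061728; these sum to 0.022762.
Normalising, the posterior is P(urn A | data) = 0.27119, P(urn B | data) = 0.45763, P(urn C | data) = 0.27119.
The predictive probability is P(black next | data) = (1/6)(0.27119) + (1/4)(0.45763) + (1/2)(0.27119) = 0.2952.

0.295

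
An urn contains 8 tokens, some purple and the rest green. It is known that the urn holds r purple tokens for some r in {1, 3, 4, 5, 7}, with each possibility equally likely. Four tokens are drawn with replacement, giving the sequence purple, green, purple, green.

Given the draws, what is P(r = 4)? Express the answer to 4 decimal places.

Under each hypothesis, the probability of the observed sequence is: P(data | r = 1) = (1/8)(7/8)(1/8)(7/8) = 0.011963; P(data | r = 3) = (3/8)(5/8)(3/8)(5/8) = 0.054932; P(data | r = 4) = (4/8)(4/8)(4/8)(4/8) = 0.0625; P(data | r = 5) = (5/8)(3/8)(5/8)(3/8) = 0.054932; P(data | r = 7) = (7/8)(1/8)(7/8)(1/8) = 0.011963.
The prior-weighted likelihoods are 1/5 · 0.011963 = 0.0023926, 1/5 · 0.054932 = 0.010986, 1/5 · 0.0625 = 0.0125, 1/5 · 0.054932 = 0.010986, 1/5 · 0.011963 = 0.0023926; with total 0.039258.
Therefore the posterior P(r = 4 | data) = (0.0125) / (0.039258) = 0.31841.

0.3184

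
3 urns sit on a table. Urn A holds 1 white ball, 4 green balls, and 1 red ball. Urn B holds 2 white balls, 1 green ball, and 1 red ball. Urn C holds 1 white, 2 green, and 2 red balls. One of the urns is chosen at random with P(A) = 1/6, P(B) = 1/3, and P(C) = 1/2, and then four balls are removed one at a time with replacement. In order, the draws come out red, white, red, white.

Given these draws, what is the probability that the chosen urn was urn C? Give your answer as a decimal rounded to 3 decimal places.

Compute the likelihood of the observed sequence for each case: P(data | urn A) = (1/6)(1/6)(1/6)(1/6) = 0.0007716; P(data | urn B) = (1/4)(2/4)(1/4)(2/4) = 0.015625; P(data | urn C) = (2/5)(1/5)(2/5)(1/5) = 0.0064.
The prior-weighted likelihoods are 1/6 · 0.0007716 = 0.0001286, 1/3 · 0.015625 = 0.0052083, 1/2 · 0.0064 = 0.0032; summing to 0.0085369.
By Bayes' rule, P(urn C | data) = (0.0032) / (0.0085369) = 0.37484.

0.375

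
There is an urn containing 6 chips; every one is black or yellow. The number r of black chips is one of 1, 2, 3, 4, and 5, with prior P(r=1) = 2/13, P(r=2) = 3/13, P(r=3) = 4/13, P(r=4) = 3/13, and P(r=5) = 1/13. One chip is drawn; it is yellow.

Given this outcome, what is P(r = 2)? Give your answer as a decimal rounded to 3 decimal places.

Compute the likelihood of this draw for each case: P(data | r = 1) = (5/6) = 5/6; P(data | r = 2) = (4/6) = 2/3; P(data | r = 3) = (3/6) = 1/2; P(data | r = 4) = (2/6) = 1/3; P(data | r = 5) = (1/6) = 1/6.
Weighting by the prior gives 2/13 · 5/6 = 5/39, 3/13 · 2/3 = 2/13, 4/13 · 1/2 = 2/13, 3/13 · 1/3 = 1/13, 1/13 · 1/6 = 1/78; with total 41/78.
Therefore the posterior P(r = 2 | data) = (2/13) / (41/78) = 12/41.

0.293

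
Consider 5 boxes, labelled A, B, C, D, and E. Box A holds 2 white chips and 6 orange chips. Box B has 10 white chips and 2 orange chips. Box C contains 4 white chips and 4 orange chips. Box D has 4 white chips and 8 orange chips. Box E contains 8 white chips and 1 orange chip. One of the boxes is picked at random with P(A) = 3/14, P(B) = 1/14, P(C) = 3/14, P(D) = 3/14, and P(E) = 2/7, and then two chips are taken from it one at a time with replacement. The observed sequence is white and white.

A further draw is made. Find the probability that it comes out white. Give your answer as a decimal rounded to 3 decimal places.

0.765

Under each hypothesis, the probability of the observed sequence is: P(data | box A) = (2/8)(2/8) = 0.0625; P(data | box B) = (10/12)(10/12) = 0.69444; P(data | box C) = (4/8)(4/8) = 0.25; P(data | box D) = (4/12)(4/12) = 0.11111; P(data | box E) = (8/9)(8/9) = 0.79012.
The prior-weighted likelihoods are 3/14 · 0.0625 = 0.013393, 1/14 · 0.69444 = 0.049603, 3/14 · 0.25 = 0.053571, 3/14 · 0.11111 = 0.02381, 2/7 · 0.79012 = 0.22575; with total 0.36613.
Dividing through by the total gives posterior P(box A | data) = 0.03658, P(box B | data) = 0.13548, P(box C | data) = 0.14632, P(box D | data) = 0.065031, P(box E | data) = 0.61659.
The predictive probability is P(white next | data) = (1/4)(0.03658) + (5/6)(0.13548) + (1/2)(0.14632) + (1/3)(0.065031) + (8/9)(0.61659) = 0.76496.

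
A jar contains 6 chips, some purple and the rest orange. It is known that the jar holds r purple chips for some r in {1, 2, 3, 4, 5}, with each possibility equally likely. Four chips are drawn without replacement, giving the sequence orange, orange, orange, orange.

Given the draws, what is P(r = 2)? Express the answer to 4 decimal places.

0.1667

Under each hypothesis, the probability of the observed sequence is: P(data | r = 1) = (5/6)(4/5)(3/4)(2/3) = 1/3; P(data | r = 2) = (4/6)(3/5)(2/4)(1/3) = 1/15; P(data | r = 3) = (3/6)(2/5)(1/4)(0/3) = 0; P(data | r = 4) = (2/6)(1/5)(0/4) = 0; P(data | r = 5) = (1/6)(0/5) = 0.
Weighting by the prior gives 1/5 · 1/3 = 1/15, 1/5 · 1/15 = 1/75, 1/5 · 0 = 0, 1/5 · 0 = 0, 1/5 · 0 = 0; summing to 2/25.
By Bayes' rule, P(r = 2 | data) = (1/75) / (2/25) = 1/6.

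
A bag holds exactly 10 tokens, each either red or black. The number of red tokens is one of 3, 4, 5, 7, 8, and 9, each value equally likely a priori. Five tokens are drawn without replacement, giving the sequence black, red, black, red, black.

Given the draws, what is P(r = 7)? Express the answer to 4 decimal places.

0.0607

The likelihood of the observed sequence under each hypothesis: P(data | r = 3) = (7/10)(3/9)(6/8)(2/7)(5/6) = 0.041667; P(data | r = 4) = (6/10)(4/9)(5/8)(3/7)(4/6) = 0.047619; P(data | r = 5) = (5/10)(5/9)(4/8)(4/7)(3/6) = 0.039683; P(data | r = 7) = (3/10)(7/9)(2/8)(6/7)(1/6) = 0.0083333; P(data | r = 8) = (2/10)(8/9)(1/8)(7/7)(0/6) = 0; P(data | r = 9) = (1/10)(9/9)(0/8) = 0.
The prior-weighted likelihoods are 1/6 · 0.041667 = 0.0069444, 1/6 · 0.047619 = 0.0079365, 1/6 · 0.039683 = 0.0066138, 1/6 · 0.0083333 = 0.0013889, 1/6 · 0 = 0, 1/6 · 0 = 0; these sum to 0.022884.
So P(r = 7 | data) = (0.0013889) / (0.022884) = 0.060694.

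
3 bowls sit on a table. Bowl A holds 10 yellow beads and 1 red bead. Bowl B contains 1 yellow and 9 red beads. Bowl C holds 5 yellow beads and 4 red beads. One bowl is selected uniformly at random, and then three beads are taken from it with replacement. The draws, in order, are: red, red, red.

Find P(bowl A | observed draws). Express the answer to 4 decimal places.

0.0009

Under each hypothesis, the probability of the observed sequence is: P(data | bowl A) = (1/11)(1/11)(1/11) = 0.00075131; P(data | bowl B) = (9/10)(9/10)(9/10) = 0.729; P(data | bowl C) = (4/9)(4/9)(4/9) = 0.087791.
Multiplying each by its prior: 1/3 · 0.00075131 = 0.00025044, 1/3 · 0.729 = 0.243, 1/3 · 0.087791 = 0.029264; with total 0.27251.
Hence P(bowl A | data) = (0.00025044) / (0.27251) = 0.00091899.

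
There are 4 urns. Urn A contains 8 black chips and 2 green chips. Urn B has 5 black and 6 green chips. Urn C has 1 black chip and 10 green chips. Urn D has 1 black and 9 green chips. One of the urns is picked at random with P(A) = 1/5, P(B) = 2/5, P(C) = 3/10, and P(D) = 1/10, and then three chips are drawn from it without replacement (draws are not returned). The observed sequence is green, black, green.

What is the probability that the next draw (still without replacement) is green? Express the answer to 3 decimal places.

The likelihood of the observed sequence under each hypothesis: P(data | urn A) = (2/10)(8/9)(1/8) = 0.022222; P(data | urn B) = (6/11)(5/10)(5/9) = 0.15152; P(data | urn C) = (10/11)(1/10)(9/9) = 0.090909; P(data | urn D) = (9/10)(1/9)(8/8) = 0.1.
Multiplying each by its prior: 1/5 · 0.022222 = 0.0044444, 2/5 · 0.15152 = 0.060606, 3/10 · 0.090909 = 0.027273, 1/10 · 0.1 = 0.01; with total 0.10232.
Dividing through by the total gives posterior P(urn A | data) = 0.043435, P(urn B | data) = 0.5923, P(urn C | data) = 0.26654, P(urn D | data) = 0.09773.
Averaging over the posterior, P(green next | data) = (0)(0.043435) + (1/2)(0.5923) + (1)(0.26654) + (1)(0.09773) = 0.66041.

0.660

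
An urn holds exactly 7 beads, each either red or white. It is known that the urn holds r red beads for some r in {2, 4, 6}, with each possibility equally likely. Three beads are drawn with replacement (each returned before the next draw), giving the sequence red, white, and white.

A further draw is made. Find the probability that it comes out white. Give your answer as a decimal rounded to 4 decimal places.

The likelihood of the observed sequence under each hypothesis: P(data | r = 2) = (2/7)(5/7)(5/7) = 0.14577; P(data | r = 4) = (4/7)(3/7)(3/7) = 0.10496; P(data | r = 6) = (6/7)(1/7)(1/7) = 0.017493.
Weighting by the prior gives 1/3 · 0.14577 = 0.048591, 1/3 · 0.10496 = 0.034985, 1/3 · 0.017493 = 0.0058309; with total 0.089407.
Dividing through by the total gives posterior P(r = 2 | data) = 0.54348, P(r = 4 | data) = 0.3913, P(r = 6 | data) = 0.065217.
Averaging over the posterior, P(white next | data) = (5/7)(0.54348) + (3/7)(0.3913) + (1/7)(0.065217) = 0.56522.

0.5652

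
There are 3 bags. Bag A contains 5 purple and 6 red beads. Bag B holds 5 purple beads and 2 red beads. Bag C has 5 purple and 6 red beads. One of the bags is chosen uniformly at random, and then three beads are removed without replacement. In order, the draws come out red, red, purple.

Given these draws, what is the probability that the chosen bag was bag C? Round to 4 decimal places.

0.4321

Under each hypothesis, the probability of the observed sequence is: P(data | bag A) = (6/11)(5/10)(5/9) = 5/33; P(data | bag B) = (2/7)(1/6)(5/5) = 1/21; P(data | bag C) = (6/11)(5/10)(5/9) = 5/33.
Weighting by the prior gives 1/3 · 5/33 = 5/99, 1/3 · 1/21 = 1/63, 1/3 · 5/33 = 5/99; these sum to 9/77.
Hence P(bag C | data) = (5/99) / (9/77) = 35/81.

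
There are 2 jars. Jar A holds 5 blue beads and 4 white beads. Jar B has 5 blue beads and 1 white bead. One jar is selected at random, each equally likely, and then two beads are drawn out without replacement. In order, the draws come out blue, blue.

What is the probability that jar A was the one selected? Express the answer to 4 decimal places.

0.2941

Compute the likelihood of the observed sequence for each case: P(data | jar A) = (5/9)(4/8) = 5/18; P(data | jar B) = (5/6)(4/5) = 2/3.
Multiplying each by its prior: 1/2 · 5/18 = 5/36, 1/2 · 2/3 = 1/3; these sum to 17/36.
By Bayes' rule, P(jar A | data) = (5/36) / (17/36) = 5/17.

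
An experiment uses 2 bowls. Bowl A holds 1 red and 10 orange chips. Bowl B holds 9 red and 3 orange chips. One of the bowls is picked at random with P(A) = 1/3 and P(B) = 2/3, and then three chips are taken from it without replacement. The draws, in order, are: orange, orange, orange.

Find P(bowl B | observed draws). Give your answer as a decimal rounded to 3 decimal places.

For each hypothesis, P(data | H) works out to: P(data | bowl A) = (10/11)(9/10)(8/9) = 8/11; P(data | bowl B) = (3/12)(2/11)(1/10) = 1/220.
The prior-weighted likelihoods are 1/3 · 8/11 = 8/33, 2/3 · 1/220 = 1/330; with total 27/110.
Therefore the posterior P(bowl B | data) = (1/330) / (27/110) = 1/81.

0.012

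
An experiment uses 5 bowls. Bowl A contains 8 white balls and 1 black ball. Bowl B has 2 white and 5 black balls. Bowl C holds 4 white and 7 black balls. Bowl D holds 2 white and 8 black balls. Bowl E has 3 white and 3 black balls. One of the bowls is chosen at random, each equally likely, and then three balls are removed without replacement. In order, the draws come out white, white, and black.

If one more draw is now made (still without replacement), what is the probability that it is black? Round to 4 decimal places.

For each hypothesis, P(data | H) works out to: P(data | bowl A) = (8/9)(7/8)(1/7) = 0.11111; P(data | bowl B) = (2/7)(1/6)(5/5) = 0.047619; P(data | bowl C) = (4/11)(3/10)(7/9) = 0.084848; P(data | bowl D) = (2/10)(1/9)(8/8) = 0.022222; P(data | bowl E) = (3/6)(2/5)(3/4) = 0.15.
Weighting by the prior gives 1/5 · 0.11111 = 0.022222, 1/5 · 0.047619 = 0.0095238, 1/5 · 0.084848 = 0.01697, 1/5 · 0.022222 = 0.0044444, 1/5 · 0.15 = 0.03; these sum to 0.08316.
The posterior is then P(bowl A | data) = 0.26722, P(bowl B | data) = 0.11452, P(bowl C | data) = 0.20406, P(bowl D | data) = 0.053444, P(bowl E | data) = 0.36075.
Averaging over the posterior, P(black next | data) = (0)(0.26722) + (1)(0.11452) + (3/4)(0.20406) + (1)(0.053444) + (2/3)(0.36075) = 0.56151.

0.5615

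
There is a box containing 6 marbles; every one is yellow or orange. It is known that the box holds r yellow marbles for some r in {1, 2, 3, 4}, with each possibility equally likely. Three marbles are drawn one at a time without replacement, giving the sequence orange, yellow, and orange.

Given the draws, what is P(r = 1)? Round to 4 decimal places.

0.2857

The likelihood of the observed sequence under each hypothesis: P(data | r = 1) = (5/6)(1/5)(4/4) = 1/6; P(data | r = 2) = (4/6)(2/5)(3/4) = 1/5; P(data | r = 3) = (3/6)(3/5)(2/4) = 3/20; P(data | r = 4) = (2/6)(4/5)(1/4) = 1/15.
Weighting by the prior gives 1/4 · 1/6 = 1/24, 1/4 · 1/5 = 1/20, 1/4 · 3/20 = 3/80, 1/4 · 1/15 = 1/60; summing to 7/48.
Hence P(r = 1 | data) = (1/24) / (7/48) = 2/7.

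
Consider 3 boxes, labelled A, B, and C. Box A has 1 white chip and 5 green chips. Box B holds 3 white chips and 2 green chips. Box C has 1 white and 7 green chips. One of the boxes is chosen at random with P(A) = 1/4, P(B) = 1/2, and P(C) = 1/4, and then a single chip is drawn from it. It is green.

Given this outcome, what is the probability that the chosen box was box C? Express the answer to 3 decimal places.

For each hypothesis, P(data | H) works out to: P(data | box A) = (5/6) = 5/6; P(data | box B) = (2/5) = 2/5; P(data | box C) = (7/8) = 7/8.
Multiplying each by its prior: 1/4 · 5/6 = 5/24, 1/2 · 2/5 = 1/5, 1/4 · 7/8 = 7/32; summing to 301/480.
Therefore the posterior P(box C | data) = (7/32) / (301/480) = 15/43.

0.349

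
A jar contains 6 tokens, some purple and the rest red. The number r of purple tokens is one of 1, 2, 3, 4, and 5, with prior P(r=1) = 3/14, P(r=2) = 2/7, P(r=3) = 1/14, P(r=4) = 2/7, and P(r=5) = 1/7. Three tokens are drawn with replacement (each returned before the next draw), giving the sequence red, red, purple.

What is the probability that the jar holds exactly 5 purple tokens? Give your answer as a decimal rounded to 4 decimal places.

0.0329

Compute the likelihood of the observed sequence for each case: P(data | r = 1) = (5/6)(5/6)(1/6) = 0.11574; P(data | r = 2) = (4/6)(4/6)(2/6) = 0.14815; P(data | r = 3) = (3/6)(3/6)(3/6) = 0.125; P(data | r = 4) = (2/6)(2/6)(4/6) = 0.074074; P(data | r = 5) = (1/6)(1/6)(5/6) = 0.023148.
Weighting by the prior gives 3/14 · 0.11574 = 0.024802, 2/7 · 0.14815 = 0.042328, 1/14 · 0.125 = 0.0089286, 2/7 · 0.074074 = 0.021164, 1/7 · 0.023148 = 0.0033069; with total 0.10053.
Therefore the posterior P(r = 5 | data) = (0.0033069) / (0.10053) = 0.032895.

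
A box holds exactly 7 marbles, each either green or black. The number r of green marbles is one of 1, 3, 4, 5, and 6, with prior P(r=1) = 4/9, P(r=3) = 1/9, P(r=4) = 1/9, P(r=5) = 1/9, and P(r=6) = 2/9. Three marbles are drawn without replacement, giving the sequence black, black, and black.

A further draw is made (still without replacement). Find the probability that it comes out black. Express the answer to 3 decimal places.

0.718

The likelihood of the observed sequence under each hypothesis: P(data | r = 1) = (6/7)(5/6)(4/5) = 4/7; P(data | r = 3) = (4/7)(3/6)(2/5) = 4/35; P(data | r = 4) = (3/7)(2/6)(1/5) = 1/35; P(data | r = 5) = (2/7)(1/6)(0/5) = 0; P(data | r = 6) = (1/7)(0/6) = 0.
The prior-weighted likelihoods are 4/9 · 4/7 = 16/63, 1/9 · 4/35 = 4/315, 1/9 · 1/35 = 1/315, 1/9 · 0 = 0, 2/9 · 0 = 0; with total 17/63.
Normalising, the posterior is P(r = 1 | data) = 16/17, P(r = 3 | data) = 4/85, P(r = 4 | data) = 1/85, P(r = 5 | data) = 0, P(r = 6 | data) = 0.
Averaging over the posterior, P(black next | data) = (3/4)(16/17) + (1/4)(4/85) + (0)(1/85) = 61/85.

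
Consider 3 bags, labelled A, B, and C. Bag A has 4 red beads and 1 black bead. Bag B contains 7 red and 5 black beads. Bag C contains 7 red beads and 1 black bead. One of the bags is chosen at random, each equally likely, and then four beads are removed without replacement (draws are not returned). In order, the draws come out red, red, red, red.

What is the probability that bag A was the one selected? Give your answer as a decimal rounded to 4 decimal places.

Compute the likelihood of the observed sequence for each case: P(data | bag A) = (4/5)(3/4)(2/3)(1/2) = 0.2; P(data | bag B) = (7/12)(6/11)(5/10)(4/9) = 0.070707; P(data | bag C) = (7/8)(6/7)(5/6)(4/5) = 0.5.
The prior-weighted likelihoods are 1/3 · 0.2 = 0.066667, 1/3 · 0.070707 = 0.023569, 1/3 · 0.5 = 0.16667; with total 0.2569.
Hence P(bag A | data) = (0.066667) / (0.2569) = 0.2595.

0.2595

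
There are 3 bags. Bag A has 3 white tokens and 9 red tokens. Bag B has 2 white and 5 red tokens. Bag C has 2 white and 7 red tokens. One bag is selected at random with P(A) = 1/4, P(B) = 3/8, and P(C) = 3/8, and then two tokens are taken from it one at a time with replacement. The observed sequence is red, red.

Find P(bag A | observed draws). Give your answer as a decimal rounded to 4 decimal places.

0.2517

Under each hypothesis, the probability of the observed sequence is: P(data | bag A) = (9/12)(9/12) = 0.5625; P(data | bag B) = (5/7)(5/7) = 0.5102; P(data | bag C) = (7/9)(7/9) = 0.60494.
Weighting by the prior gives 1/4 · 0.5625 = 0.14062, 3/8 · 0.5102 = 0.19133, 3/8 · 0.60494 = 0.22685; with total 0.5588.
Therefore the posterior P(bag A | data) = (0.14062) / (0.5588) = 0.25165.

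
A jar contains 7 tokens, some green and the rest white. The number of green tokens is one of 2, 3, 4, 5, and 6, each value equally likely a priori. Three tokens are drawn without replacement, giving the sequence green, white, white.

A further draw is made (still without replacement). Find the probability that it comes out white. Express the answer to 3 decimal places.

0.491

The likelihood of the observed sequence under each hypothesis: P(data | r = 2) = (2/7)(5/6)(4/5) = 4/21; P(data | r = 3) = (3/7)(4/6)(3/5) = 6/35; P(data | r = 4) = (4/7)(3/6)(2/5) = 4/35; P(data | r = 5) = (5/7)(2/6)(1/5) = 1/21; P(data | r = 6) = (6/7)(1/6)(0/5) = 0.
Weighting by the prior gives 1/5 · 4/21 = 4/105, 1/5 · 6/35 = 6/175, 1/5 · 4/35 = 4/175, 1/5 · 1/21 = 1/105, 1/5 · 0 = 0; these sum to 11/105.
The posterior is then P(r = 2 | data) = 4/11, P(r = 3 | data) = 18/55, P(r = 4 | data) = 12/55, P(r = 5 | data) = 1/11, P(r = 6 | data) = 0.
Averaging over the posterior, P(white next | data) = (3/4)(4/11) + (1/2)(18/55) + (1/4)(12/55) + (0)(1/11) = 27/55.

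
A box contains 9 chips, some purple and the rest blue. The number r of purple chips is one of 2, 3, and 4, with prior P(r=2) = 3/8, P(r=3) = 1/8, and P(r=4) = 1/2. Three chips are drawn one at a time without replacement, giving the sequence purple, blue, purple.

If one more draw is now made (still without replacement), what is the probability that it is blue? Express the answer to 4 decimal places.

The likelihood of the observed sequence under each hypothesis: P(data | r = 2) = (2/9)(7/8)(1/7) = 1/36; P(data | r = 3) = (3/9)(6/8)(2/7) = 1/14; P(data | r = 4) = (4/9)(5/8)(3/7) = 5/42.
Multiplying each by its prior: 3/8 · 1/36 = 1/96, 1/8 · 1/14 = 1/112, 1/2 · 5/42 = 5/84; summing to 53/672.
The posterior is then P(r = 2 | data) = 7/53, P(r = 3 | data) = 6/53, P(r = 4 | data) = 40/53.
Averaging over the posterior, P(blue next | data) = (1)(7/53) + (5/6)(6/53) + (2/3)(40/53) = 116/159.

0.7296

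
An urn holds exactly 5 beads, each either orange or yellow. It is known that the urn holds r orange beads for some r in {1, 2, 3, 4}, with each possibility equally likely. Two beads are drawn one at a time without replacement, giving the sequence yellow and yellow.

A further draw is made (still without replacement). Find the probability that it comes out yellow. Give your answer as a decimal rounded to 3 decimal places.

The likelihood of the observed sequence under each hypothesis: P(data | r = 1) = (4/5)(3/4) = 3/5; P(data | r = 2) = (3/5)(2/4) = 3/10; P(data | r = 3) = (2/5)(1/4) = 1/10; P(data | r = 4) = (1/5)(0/4) = 0.
Weighting by the prior gives 1/4 · 3/5 = 3/20, 1/4 · 3/10 = 3/40, 1/4 · 1/10 = 1/40, 1/4 · 0 = 0; with total 1/4.
The posterior is then P(r = 1 | data) = 3/5, P(r = 2 | data) = 3/10, P(r = 3 | data) = 1/10, P(r = 4 | data) = 0.
Averaging over the posterior, P(yellow next | data) = (2/3)(3/5) + (1/3)(3/10) + (0)(1/10) = 1/2.

0.500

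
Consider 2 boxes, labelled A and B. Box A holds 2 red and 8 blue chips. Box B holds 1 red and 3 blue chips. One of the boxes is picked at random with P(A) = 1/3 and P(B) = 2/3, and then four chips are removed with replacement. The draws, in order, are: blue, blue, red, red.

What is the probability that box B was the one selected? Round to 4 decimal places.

0.7331

For each hypothesis, P(data | H) works out to: P(data | box A) = (8/10)(8/10)(2/10)(2/10) = 0.0256; P(data | box B) = (3/4)(3/4)(1/4)(1/4) = 0.035156.
Weighting by the prior gives 1/3 · 0.0256 = 0.0085333, 2/3 · 0.035156 = 0.023438; these sum to 0.031971.
Therefore the posterior P(box B | data) = (0.023438) / (0.031971) = 0.73309.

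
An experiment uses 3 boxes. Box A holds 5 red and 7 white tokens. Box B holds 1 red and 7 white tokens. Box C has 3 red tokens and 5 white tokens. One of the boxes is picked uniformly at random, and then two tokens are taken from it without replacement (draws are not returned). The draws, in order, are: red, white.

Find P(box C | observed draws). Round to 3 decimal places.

0.407

Compute the likelihood of the observed sequence for each case: P(data | box A) = (5/12)(7/11) = 35/132; P(data | box B) = (1/8)(7/7) = 1/8; P(data | box C) = (3/8)(5/7) = 15/56.
Weighting by the prior gives 1/3 · 35/132 = 35/396, 1/3 · 1/8 = 1/24, 1/3 · 15/56 = 5/56; with total 152/693.
So P(box C | data) = (5/56) / (152/693) = 495/1216.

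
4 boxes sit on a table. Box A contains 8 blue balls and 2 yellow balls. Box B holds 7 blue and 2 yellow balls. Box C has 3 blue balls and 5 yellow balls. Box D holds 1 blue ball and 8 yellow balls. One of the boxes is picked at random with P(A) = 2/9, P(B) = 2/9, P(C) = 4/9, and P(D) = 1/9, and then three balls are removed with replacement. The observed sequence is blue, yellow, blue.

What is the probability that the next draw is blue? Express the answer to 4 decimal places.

The likelihood of the observed sequence under each hypothesis: P(data | box A) = (8/10)(2/10)(8/10) = 0.128; P(data | box B) = (7/9)(2/9)(7/9) = 0.13443; P(data | box C) = (3/8)(5/8)(3/8) = 0.087891; P(data | box D) = (1/9)(8/9)(1/9) = 0.010974.
Multiplying each by its prior: 2/9 · 0.128 = 0.028444, 2/9 · 0.13443 = 0.029873, 4/9 · 0.087891 = 0.039062, 1/9 · 0.010974 = 0.0012193; with total 0.0986.
Dividing through by the total gives posterior P(box A | data) = 0.28848, P(box B | data) = 0.30298, P(box C | data) = 0.39617, P(box D | data) = 0.012366.
The predictive probability is P(blue next | data) = (4/5)(0.28848) + (7/9)(0.30298) + (3/8)(0.39617) + (1/9)(0.012366) = 0.61637.

0.6164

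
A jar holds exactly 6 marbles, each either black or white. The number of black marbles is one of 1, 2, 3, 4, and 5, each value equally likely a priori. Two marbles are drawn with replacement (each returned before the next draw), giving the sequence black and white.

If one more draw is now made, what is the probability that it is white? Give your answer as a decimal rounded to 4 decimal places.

The likelihood of the observed sequence under each hypothesis: P(data | r = 1) = (1/6)(5/6) = 5/36; P(data | r = 2) = (2/6)(4/6) = 2/9; P(data | r = 3) = (3/6)(3/6) = 1/4; P(data | r = 4) = (4/6)(2/6) = 2/9; P(data | r = 5) = (5/6)(1/6) = 5/36.
The prior-weighted likelihoods are 1/5 · 5/36 = 1/36, 1/5 · 2/9 = 2/45, 1/5 · 1/4 = 1/20, 1/5 · 2/9 = 2/45, 1/5 · 5/36 = 1/36; summing to 7/36.
Normalising, the posterior is P(r = 1 | data) = 1/7, P(r = 2 | data) = 8/35, P(r = 3 | data) = 9/35, P(r = 4 | data) = 8/35, P(r = 5 | data) = 1/7.
The predictive probability is P(white next | data) = (5/6)(1/7) + (2/3)(8/35) + (1/2)(9/35) + (1/3)(8/35) + (1/6)(1/7) = 1/2.

0.5000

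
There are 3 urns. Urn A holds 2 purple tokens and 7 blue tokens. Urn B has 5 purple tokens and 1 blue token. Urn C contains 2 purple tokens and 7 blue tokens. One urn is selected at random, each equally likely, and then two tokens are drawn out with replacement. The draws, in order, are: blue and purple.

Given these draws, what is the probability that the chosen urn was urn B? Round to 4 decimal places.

Compute the likelihood of the observed sequence for each case: P(data | urn A) = (7/9)(2/9) = 14/81; P(data | urn B) = (1/6)(5/6) = 5/36; P(data | urn C) = (7/9)(2/9) = 14/81.
The prior-weighted likelihoods are 1/3 · 14/81 = 14/243, 1/3 · 5/36 = 5/108, 1/3 · 14/81 = 14/243; with total 157/972.
Therefore the posterior P(urn B | data) = (5/108) / (157/972) = 45/157.

0.2866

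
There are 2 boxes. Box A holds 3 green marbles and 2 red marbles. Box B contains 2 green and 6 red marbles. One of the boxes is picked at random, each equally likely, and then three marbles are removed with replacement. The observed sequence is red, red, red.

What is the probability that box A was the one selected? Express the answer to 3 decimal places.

0.132

For each hypothesis, P(data | H) works out to: P(data | box A) = (2/5)(2/5)(2/5) = 0.064; P(data | box B) = (6/8)(6/8)(6/8) = 0.42188.
The prior-weighted likelihoods are 1/2 · 0.064 = 0.032, 1/2 · 0.42188 = 0.21094; summing to 0.24294.
By Bayes' rule, P(box A | data) = (0.032) / (0.24294) = 0.13172.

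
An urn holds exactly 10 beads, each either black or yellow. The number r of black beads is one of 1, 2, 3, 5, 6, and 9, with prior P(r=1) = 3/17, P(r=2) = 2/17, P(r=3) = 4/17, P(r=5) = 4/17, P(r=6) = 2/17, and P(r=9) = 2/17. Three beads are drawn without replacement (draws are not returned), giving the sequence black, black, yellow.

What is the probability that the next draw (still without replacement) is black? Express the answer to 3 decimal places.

Compute the likelihood of the observed sequence for each case: P(data | r = 1) = (1/10)(0/9) = 0; P(data | r = 2) = (2/10)(1/9)(8/8) = 1/45; P(data | r = 3) = (3/10)(2/9)(7/8) = 7/120; P(data | r = 5) = (5/10)(4/9)(5/8) = 5/36; P(data | r = 6) = (6/10)(5/9)(4/8) = 1/6; P(data | r = 9) = (9/10)(8/9)(1/8) = 1/10.
Weighting by the prior gives 3/17 · 0 = 0, 2/17 · 1/45 = 2/765, 4/17 · 7/120 = 7/510, 4/17 · 5/36 = 5/153, 2/17 · 1/6 = 1/51, 2/17 · 1/10 = 1/85; these sum to 41/510.
Dividing through by the total gives posterior P(r = 1 | data) = 0, P(r = 2 | data) = 4/123, P(r = 3 | data) = 7/41, P(r = 5 | data) = 50/123, P(r = 6 | data) = 10/41, P(r = 9 | data) = 6/41.
So P(black next | data) = Σ P(black next | H) P(H | data) = (0)(4/123) + (1/7)(7/41) + (3/7)(50/123) + (4/7)(10/41) + (1)(6/41) = 139/287.

0.484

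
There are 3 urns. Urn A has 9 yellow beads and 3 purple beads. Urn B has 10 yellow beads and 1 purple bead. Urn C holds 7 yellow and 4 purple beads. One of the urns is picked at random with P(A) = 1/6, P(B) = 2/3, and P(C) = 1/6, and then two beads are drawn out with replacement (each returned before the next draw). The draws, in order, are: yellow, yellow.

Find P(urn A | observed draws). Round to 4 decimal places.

0.1316

The likelihood of the observed sequence under each hypothesis: P(data | urn A) = (9/12)(9/12) = 0.5625; P(data | urn B) = (10/11)(10/11) = 0.82645; P(data | urn C) = (7/11)(7/11) = 0.40496.
The prior-weighted likelihoods are 1/6 · 0.5625 = 0.09375, 2/3 · 0.82645 = 0.55096, 1/6 · 0.40496 = 0.067493; summing to 0.71221.
Therefore the posterior P(urn A | data) = (0.09375) / (0.71221) = 0.13163.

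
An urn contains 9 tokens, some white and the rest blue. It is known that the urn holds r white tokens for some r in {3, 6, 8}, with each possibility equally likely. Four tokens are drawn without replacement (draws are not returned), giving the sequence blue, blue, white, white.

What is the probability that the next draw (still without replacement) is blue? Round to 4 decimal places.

The likelihood of the observed sequence under each hypothesis: P(data | r = 3) = (6/9)(5/8)(3/7)(2/6) = 5/84; P(data | r = 6) = (3/9)(2/8)(6/7)(5/6) = 5/84; P(data | r = 8) = (1/9)(0/8) = 0.
Weighting by the prior gives 1/3 · 5/84 = 5/252, 1/3 · 5/84 = 5/252, 1/3 · 0 = 0; these sum to 5/126.
Normalising, the posterior is P(r = 3 | data) = 1/2, P(r = 6 | data) = 1/2, P(r = 8 | data) = 0.
Averaging over the posterior, P(blue next | data) = (4/5)(1/2) + (1/5)(1/2) = 1/2.

0.5000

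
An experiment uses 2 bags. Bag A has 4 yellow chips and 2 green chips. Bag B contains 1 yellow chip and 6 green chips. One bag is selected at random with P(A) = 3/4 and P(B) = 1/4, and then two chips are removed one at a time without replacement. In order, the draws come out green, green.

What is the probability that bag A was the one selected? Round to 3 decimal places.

0.219

For each hypothesis, P(data | H) works out to: P(data | bag A) = (2/6)(1/5) = 1/15; P(data | bag B) = (6/7)(5/6) = 5/7.
Weighting by the prior gives 3/4 · 1/15 = 1/20, 1/4 · 5/7 = 5/28; these sum to 8/35.
Hence P(bag A | data) = (1/20) / (8/35) = 7/32.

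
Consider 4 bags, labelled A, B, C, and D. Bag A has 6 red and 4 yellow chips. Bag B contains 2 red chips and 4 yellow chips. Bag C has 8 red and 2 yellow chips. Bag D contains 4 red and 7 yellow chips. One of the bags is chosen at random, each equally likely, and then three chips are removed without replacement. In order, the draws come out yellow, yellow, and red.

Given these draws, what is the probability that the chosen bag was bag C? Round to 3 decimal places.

The likelihood of the observed sequence under each hypothesis: P(data | bag A) = (4/10)(3/9)(6/8) = 0.1; P(data | bag B) = (4/6)(3/5)(2/4) = 0.2; P(data | bag C) = (2/10)(1/9)(8/8) = 0.022222; P(data | bag D) = (7/11)(6/10)(4/9) = 0.1697.
The prior-weighted likelihoods are 1/4 · 0.1 = 0.025, 1/4 · 0.2 = 0.05, 1/4 · 0.022222 = 0.0055556, 1/4 · 0.1697 = 0.042424; these sum to 0.12298.
Hence P(bag C | data) = (0.0055556) / (0.12298) = 0.045175.

0.045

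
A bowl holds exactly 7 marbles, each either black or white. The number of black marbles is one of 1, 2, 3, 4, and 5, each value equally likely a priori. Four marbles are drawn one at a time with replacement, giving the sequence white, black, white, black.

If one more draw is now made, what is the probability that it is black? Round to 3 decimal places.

0.475

Compute the likelihood of the observed sequence for each case: P(data | r = 1) = (6/7)(1/7)(6/7)(1/7) = 0.014994; P(data | r = 2) = (5/7)(2/7)(5/7)(2/7) = 0.041649; P(data | r = 3) = (4/7)(3/7)(4/7)(3/7) = 0.059975; P(data | r = 4) = (3/7)(4/7)(3/7)(4/7) = 0.059975; P(data | r = 5) = (2/7)(5/7)(2/7)(5/7) = 0.041649.
Weighting by the prior gives 1/5 · 0.014994 = 0.0029988, 1/5 · 0.041649 = 0.0083299, 1/5 · 0.059975 = 0.011995, 1/5 · 0.059975 = 0.011995, 1/5 · 0.041649 = 0.0083299; summing to 0.043648.
Normalising, the posterior is P(r = 1 | data) = 0.068702, P(r = 2 | data) = 0.19084, P(r = 3 | data) = 0.27481, P(r = 4 | data) = 0.27481, P(r = 5 | data) = 0.19084.
Averaging over the posterior, P(black next | data) = (1/7)(0.068702) + (2/7)(0.19084) + (3/7)(0.27481) + (4/7)(0.27481) + (5/7)(0.19084) = 0.47546.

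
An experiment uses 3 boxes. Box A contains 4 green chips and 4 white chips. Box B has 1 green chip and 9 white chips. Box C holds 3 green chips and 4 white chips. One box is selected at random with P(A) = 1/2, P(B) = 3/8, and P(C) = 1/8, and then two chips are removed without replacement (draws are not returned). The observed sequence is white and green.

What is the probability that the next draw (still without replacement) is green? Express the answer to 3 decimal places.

Compute the likelihood of the observed sequence for each case: P(data | box A) = (4/8)(4/7) = 2/7; P(data | box B) = (9/10)(1/9) = 1/10; P(data | box C) = (4/7)(3/6) = 2/7.
Multiplying each by its prior: 1/2 · 2/7 = 1/7, 3/8 · 1/10 = 3/80, 1/8 · 2/7 = 1/28; with total 121/560.
Dividing through by the total gives posterior P(box A | data) = 80/121, P(box B | data) = 21/121, P(box C | data) = 20/121.
Averaging over the posterior, P(green next | data) = (1/2)(80/121) + (0)(21/121) + (2/5)(20/121) = 48/121.

0.397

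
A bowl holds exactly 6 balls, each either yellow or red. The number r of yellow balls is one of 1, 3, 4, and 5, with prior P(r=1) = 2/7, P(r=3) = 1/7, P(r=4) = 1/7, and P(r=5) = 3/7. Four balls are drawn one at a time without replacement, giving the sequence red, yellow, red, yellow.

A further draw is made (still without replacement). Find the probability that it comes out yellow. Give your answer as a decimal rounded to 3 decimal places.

Compute the likelihood of the observed sequence for each case: P(data | r = 1) = (5/6)(1/5)(4/4)(0/3) = 0; P(data | r = 3) = (3/6)(3/5)(2/4)(2/3) = 1/10; P(data | r = 4) = (2/6)(4/5)(1/4)(3/3) = 1/15; P(data | r = 5) = (1/6)(5/5)(0/4) = 0.
The prior-weighted likelihoods are 2/7 · 0 = 0, 1/7 · 1/10 = 1/70, 1/7 · 1/15 = 1/105, 3/7 · 0 = 0; with total 1/42.
The posterior is then P(r = 1 | data) = 0, P(r = 3 | data) = 3/5, P(r = 4 | data) = 2/5, P(r = 5 | data) = 0.
So P(yellow next | data) = Σ P(yellow next | H) P(H | data) = (1/2)(3/5) + (1)(2/5) = 7/10.

0.700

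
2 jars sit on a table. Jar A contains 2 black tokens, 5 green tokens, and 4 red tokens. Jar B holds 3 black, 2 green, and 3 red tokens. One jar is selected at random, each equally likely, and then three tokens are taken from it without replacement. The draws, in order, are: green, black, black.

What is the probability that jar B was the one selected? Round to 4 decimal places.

0.7795

Under each hypothesis, the probability of the observed sequence is: P(data | jar A) = (5/11)(2/10)(1/9) = 0.010101; P(data | jar B) = (2/8)(3/7)(2/6) = 0.035714.
The prior-weighted likelihoods are 1/2 · 0.010101 = 0.0050505, 1/2 · 0.035714 = 0.017857; with total 0.022908.
Therefore the posterior P(jar B | data) = (0.017857) / (0.022908) = 0.77953.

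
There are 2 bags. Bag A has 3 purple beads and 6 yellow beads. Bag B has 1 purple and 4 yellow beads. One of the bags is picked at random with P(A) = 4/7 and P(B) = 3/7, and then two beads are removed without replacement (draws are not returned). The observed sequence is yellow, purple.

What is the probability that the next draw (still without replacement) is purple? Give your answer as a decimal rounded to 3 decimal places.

The likelihood of the observed sequence under each hypothesis: P(data | bag A) = (6/9)(3/8) = 1/4; P(data | bag B) = (4/5)(1/4) = 1/5.
Weighting by the prior gives 4/7 · 1/4 = 1/7, 3/7 · 1/5 = 3/35; summing to 8/35.
Normalising, the posterior is P(bag A | data) = 5/8, P(bag B | data) = 3/8.
The predictive probability is P(purple next | data) = (2/7)(5/8) + (0)(3/8) = 5/28.

0.179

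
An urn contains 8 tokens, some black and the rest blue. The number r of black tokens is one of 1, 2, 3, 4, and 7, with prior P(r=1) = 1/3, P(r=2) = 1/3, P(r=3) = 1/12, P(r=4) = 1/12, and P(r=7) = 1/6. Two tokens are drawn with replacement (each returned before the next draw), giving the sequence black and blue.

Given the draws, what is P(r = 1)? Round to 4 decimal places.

Compute the likelihood of the observed sequence for each case: P(data | r = 1) = (1/8)(7/8) = 7/64; P(data | r = 2) = (2/8)(6/8) = 3/16; P(data | r = 3) = (3/8)(5/8) = 15/64; P(data | r = 4) = (4/8)(4/8) = 1/4; P(data | r = 7) = (7/8)(1/8) = 7/64.
Multiplying each by its prior: 1/3 · 7/64 = 7/192, 1/3 · 3/16 = 1/16, 1/12 · 15/64 = 5/256, 1/12 · 1/4 = 1/48, 1/6 · 7/64 = 7/384; with total 121/768.
By Bayes' rule, P(r = 1 | data) = (7/192) / (121/768) = 28/121.

0.2314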